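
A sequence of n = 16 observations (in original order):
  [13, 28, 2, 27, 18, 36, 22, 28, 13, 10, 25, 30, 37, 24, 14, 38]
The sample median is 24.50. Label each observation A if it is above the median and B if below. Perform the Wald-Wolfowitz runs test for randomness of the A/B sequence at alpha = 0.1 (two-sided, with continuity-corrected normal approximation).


Step 1: Compute median = 24.50; label A = above, B = below.
Labels in order: BABABABABBAAABBA  (n_A = 8, n_B = 8)
Step 2: Count runs R = 12.
Step 3: Under H0 (random ordering), E[R] = 2*n_A*n_B/(n_A+n_B) + 1 = 2*8*8/16 + 1 = 9.0000.
        Var[R] = 2*n_A*n_B*(2*n_A*n_B - n_A - n_B) / ((n_A+n_B)^2 * (n_A+n_B-1)) = 14336/3840 = 3.7333.
        SD[R] = 1.9322.
Step 4: Continuity-corrected z = (R - 0.5 - E[R]) / SD[R] = (12 - 0.5 - 9.0000) / 1.9322 = 1.2939.
Step 5: Two-sided p-value via normal approximation = 2*(1 - Phi(|z|)) = 0.195709.
Step 6: alpha = 0.1. fail to reject H0.

R = 12, z = 1.2939, p = 0.195709, fail to reject H0.


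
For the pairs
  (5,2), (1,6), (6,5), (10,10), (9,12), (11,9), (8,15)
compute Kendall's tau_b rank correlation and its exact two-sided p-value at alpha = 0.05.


Step 1: Enumerate the 21 unordered pairs (i,j) with i<j and classify each by sign(x_j-x_i) * sign(y_j-y_i).
  (1,2):dx=-4,dy=+4->D; (1,3):dx=+1,dy=+3->C; (1,4):dx=+5,dy=+8->C; (1,5):dx=+4,dy=+10->C
  (1,6):dx=+6,dy=+7->C; (1,7):dx=+3,dy=+13->C; (2,3):dx=+5,dy=-1->D; (2,4):dx=+9,dy=+4->C
  (2,5):dx=+8,dy=+6->C; (2,6):dx=+10,dy=+3->C; (2,7):dx=+7,dy=+9->C; (3,4):dx=+4,dy=+5->C
  (3,5):dx=+3,dy=+7->C; (3,6):dx=+5,dy=+4->C; (3,7):dx=+2,dy=+10->C; (4,5):dx=-1,dy=+2->D
  (4,6):dx=+1,dy=-1->D; (4,7):dx=-2,dy=+5->D; (5,6):dx=+2,dy=-3->D; (5,7):dx=-1,dy=+3->D
  (6,7):dx=-3,dy=+6->D
Step 2: C = 13, D = 8, total pairs = 21.
Step 3: tau = (C - D)/(n(n-1)/2) = (13 - 8)/21 = 0.238095.
Step 4: Exact two-sided p-value (enumerate n! = 5040 permutations of y under H0): p = 0.561905.
Step 5: alpha = 0.05. fail to reject H0.

tau_b = 0.2381 (C=13, D=8), p = 0.561905, fail to reject H0.


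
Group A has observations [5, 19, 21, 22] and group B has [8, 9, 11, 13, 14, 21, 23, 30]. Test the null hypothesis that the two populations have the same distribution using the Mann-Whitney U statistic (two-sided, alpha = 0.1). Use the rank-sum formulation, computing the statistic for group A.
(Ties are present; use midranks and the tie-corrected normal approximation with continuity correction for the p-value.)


Step 1: Combine and sort all 12 observations; assign midranks.
sorted (value, group): (5,X), (8,Y), (9,Y), (11,Y), (13,Y), (14,Y), (19,X), (21,X), (21,Y), (22,X), (23,Y), (30,Y)
ranks: 5->1, 8->2, 9->3, 11->4, 13->5, 14->6, 19->7, 21->8.5, 21->8.5, 22->10, 23->11, 30->12
Step 2: Rank sum for X: R1 = 1 + 7 + 8.5 + 10 = 26.5.
Step 3: U_X = R1 - n1(n1+1)/2 = 26.5 - 4*5/2 = 26.5 - 10 = 16.5.
       U_Y = n1*n2 - U_X = 32 - 16.5 = 15.5.
Step 4: Ties are present, so use the tie-corrected normal approximation (with continuity correction) for the p-value.
Step 5: p-value = 1.000000; compare to alpha = 0.1. fail to reject H0.

U_X = 16.5, p = 1.000000, fail to reject H0 at alpha = 0.1.


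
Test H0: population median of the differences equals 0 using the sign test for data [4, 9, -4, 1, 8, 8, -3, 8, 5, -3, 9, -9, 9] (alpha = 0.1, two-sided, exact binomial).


Step 1: Discard zero differences. Original n = 13; n_eff = number of nonzero differences = 13.
Nonzero differences (with sign): +4, +9, -4, +1, +8, +8, -3, +8, +5, -3, +9, -9, +9
Step 2: Count signs: positive = 9, negative = 4.
Step 3: Under H0: P(positive) = 0.5, so the number of positives S ~ Bin(13, 0.5).
Step 4: Two-sided exact p-value = sum of Bin(13,0.5) probabilities at or below the observed probability = 0.266846.
Step 5: alpha = 0.1. fail to reject H0.

n_eff = 13, pos = 9, neg = 4, p = 0.266846, fail to reject H0.


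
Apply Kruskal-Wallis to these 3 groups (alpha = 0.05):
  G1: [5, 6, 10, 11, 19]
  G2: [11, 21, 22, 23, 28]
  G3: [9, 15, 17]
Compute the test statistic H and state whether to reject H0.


Step 1: Combine all N = 13 observations and assign midranks.
sorted (value, group, rank): (5,G1,1), (6,G1,2), (9,G3,3), (10,G1,4), (11,G1,5.5), (11,G2,5.5), (15,G3,7), (17,G3,8), (19,G1,9), (21,G2,10), (22,G2,11), (23,G2,12), (28,G2,13)
Step 2: Sum ranks within each group.
R_1 = 21.5 (n_1 = 5)
R_2 = 51.5 (n_2 = 5)
R_3 = 18 (n_3 = 3)
Step 3: H = 12/(N(N+1)) * sum(R_i^2/n_i) - 3(N+1)
     = 12/(13*14) * (21.5^2/5 + 51.5^2/5 + 18^2/3) - 3*14
     = 0.065934 * 730.9 - 42
     = 6.191209.
Step 4: Ties present; correction factor C = 1 - 6/(13^3 - 13) = 0.997253. Corrected H = 6.191209 / 0.997253 = 6.208264.
Step 5: Under H0, H ~ chi^2(2); p-value = 0.044863.
Step 6: alpha = 0.05. reject H0.

H = 6.2083, df = 2, p = 0.044863, reject H0.


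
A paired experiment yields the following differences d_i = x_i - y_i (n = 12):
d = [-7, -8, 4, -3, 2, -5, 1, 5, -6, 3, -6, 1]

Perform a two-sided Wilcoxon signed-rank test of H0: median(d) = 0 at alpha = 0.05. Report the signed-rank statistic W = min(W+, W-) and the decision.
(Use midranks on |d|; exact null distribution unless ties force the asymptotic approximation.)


Step 1: Drop any zero differences (none here) and take |d_i|.
|d| = [7, 8, 4, 3, 2, 5, 1, 5, 6, 3, 6, 1]
Step 2: Midrank |d_i| (ties get averaged ranks).
ranks: |7|->11, |8|->12, |4|->6, |3|->4.5, |2|->3, |5|->7.5, |1|->1.5, |5|->7.5, |6|->9.5, |3|->4.5, |6|->9.5, |1|->1.5
Step 3: Attach original signs; sum ranks with positive sign and with negative sign.
W+ = 6 + 3 + 1.5 + 7.5 + 4.5 + 1.5 = 24
W- = 11 + 12 + 4.5 + 7.5 + 9.5 + 9.5 = 54
(Check: W+ + W- = 78 should equal n(n+1)/2 = 78.)
Step 4: Test statistic W = min(W+, W-) = 24.
Step 5: Ties in |d|, so use the tie-corrected normal approximation.
        E[W] = n(n+1)/4 = 12*13/4 = 39.
        Tie groups: |d|=1 (t=2), |d|=3 (t=2), |d|=5 (t=2), |d|=6 (t=2); sum(t^3 - t) = 24.
        Var[W] = n(n+1)(2n+1)/24 - sum(t^3-t)/48 = 3900/24 - 24/48 = 162.
        z = (W - E[W]) / sqrt(Var[W]) = (24 - 39) / 12.7279 = -1.1785.
        Two-sided p = 2*Phi(z) = 0.238593.
Step 6: alpha = 0.05. fail to reject H0.

W+ = 24, W- = 54, W = min = 24, p = 0.238593, fail to reject H0.


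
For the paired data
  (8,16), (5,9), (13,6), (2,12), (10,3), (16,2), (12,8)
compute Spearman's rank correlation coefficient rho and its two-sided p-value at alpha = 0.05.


Step 1: Rank x and y separately (midranks; no ties here).
rank(x): 8->3, 5->2, 13->6, 2->1, 10->4, 16->7, 12->5
rank(y): 16->7, 9->5, 6->3, 12->6, 3->2, 2->1, 8->4
Step 2: d_i = R_x(i) - R_y(i); compute d_i^2.
  (3-7)^2=16, (2-5)^2=9, (6-3)^2=9, (1-6)^2=25, (4-2)^2=4, (7-1)^2=36, (5-4)^2=1
sum(d^2) = 100.
Step 3: rho = 1 - 6*100 / (7*(7^2 - 1)) = 1 - 600/336 = -0.785714.
Step 4: Under H0, t = rho * sqrt((n-2)/(1-rho^2)) = -2.8402 ~ t(5).
Step 5: Two-sided p-value from the t-distribution with 5 df = 0.036238.
Step 6: alpha = 0.05. reject H0.

rho = -0.7857, p = 0.036238, reject H0 at alpha = 0.05.


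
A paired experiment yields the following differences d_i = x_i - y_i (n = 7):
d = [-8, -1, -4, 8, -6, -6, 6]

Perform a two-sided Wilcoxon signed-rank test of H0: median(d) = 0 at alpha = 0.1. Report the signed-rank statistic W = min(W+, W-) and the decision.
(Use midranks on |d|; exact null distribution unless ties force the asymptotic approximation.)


Step 1: Drop any zero differences (none here) and take |d_i|.
|d| = [8, 1, 4, 8, 6, 6, 6]
Step 2: Midrank |d_i| (ties get averaged ranks).
ranks: |8|->6.5, |1|->1, |4|->2, |8|->6.5, |6|->4, |6|->4, |6|->4
Step 3: Attach original signs; sum ranks with positive sign and with negative sign.
W+ = 6.5 + 4 = 10.5
W- = 6.5 + 1 + 2 + 4 + 4 = 17.5
(Check: W+ + W- = 28 should equal n(n+1)/2 = 28.)
Step 4: Test statistic W = min(W+, W-) = 10.5.
Step 5: Ties in |d|, so use the tie-corrected normal approximation.
        E[W] = n(n+1)/4 = 7*8/4 = 14.
        Tie groups: |d|=6 (t=3), |d|=8 (t=2); sum(t^3 - t) = 30.
        Var[W] = n(n+1)(2n+1)/24 - sum(t^3-t)/48 = 840/24 - 30/48 = 34.375.
        z = (W - E[W]) / sqrt(Var[W]) = (10.5 - 14) / 5.8630 = -0.5970.
        Two-sided p = 2*Phi(z) = 0.550533.
Step 6: alpha = 0.1. fail to reject H0.

W+ = 10.5, W- = 17.5, W = min = 10.5, p = 0.550533, fail to reject H0.


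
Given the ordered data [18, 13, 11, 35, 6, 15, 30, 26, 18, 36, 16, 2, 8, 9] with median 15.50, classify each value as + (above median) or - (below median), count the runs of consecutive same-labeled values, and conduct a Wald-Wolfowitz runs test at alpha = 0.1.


Step 1: Compute median = 15.50; label A = above, B = below.
Labels in order: ABBABBAAAAABBB  (n_A = 7, n_B = 7)
Step 2: Count runs R = 6.
Step 3: Under H0 (random ordering), E[R] = 2*n_A*n_B/(n_A+n_B) + 1 = 2*7*7/14 + 1 = 8.0000.
        Var[R] = 2*n_A*n_B*(2*n_A*n_B - n_A - n_B) / ((n_A+n_B)^2 * (n_A+n_B-1)) = 8232/2548 = 3.2308.
        SD[R] = 1.7974.
Step 4: Continuity-corrected z = (R + 0.5 - E[R]) / SD[R] = (6 + 0.5 - 8.0000) / 1.7974 = -0.8345.
Step 5: Two-sided p-value via normal approximation = 2*(1 - Phi(|z|)) = 0.403986.
Step 6: alpha = 0.1. fail to reject H0.

R = 6, z = -0.8345, p = 0.403986, fail to reject H0.


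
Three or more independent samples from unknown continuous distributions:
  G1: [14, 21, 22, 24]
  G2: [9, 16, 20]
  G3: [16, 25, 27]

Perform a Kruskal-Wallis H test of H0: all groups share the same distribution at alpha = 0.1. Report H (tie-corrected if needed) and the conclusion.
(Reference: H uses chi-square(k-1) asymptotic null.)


Step 1: Combine all N = 10 observations and assign midranks.
sorted (value, group, rank): (9,G2,1), (14,G1,2), (16,G2,3.5), (16,G3,3.5), (20,G2,5), (21,G1,6), (22,G1,7), (24,G1,8), (25,G3,9), (27,G3,10)
Step 2: Sum ranks within each group.
R_1 = 23 (n_1 = 4)
R_2 = 9.5 (n_2 = 3)
R_3 = 22.5 (n_3 = 3)
Step 3: H = 12/(N(N+1)) * sum(R_i^2/n_i) - 3(N+1)
     = 12/(10*11) * (23^2/4 + 9.5^2/3 + 22.5^2/3) - 3*11
     = 0.109091 * 331.083 - 33
     = 3.118182.
Step 4: Ties present; correction factor C = 1 - 6/(10^3 - 10) = 0.993939. Corrected H = 3.118182 / 0.993939 = 3.137195.
Step 5: Under H0, H ~ chi^2(2); p-value = 0.208337.
Step 6: alpha = 0.1. fail to reject H0.

H = 3.1372, df = 2, p = 0.208337, fail to reject H0.


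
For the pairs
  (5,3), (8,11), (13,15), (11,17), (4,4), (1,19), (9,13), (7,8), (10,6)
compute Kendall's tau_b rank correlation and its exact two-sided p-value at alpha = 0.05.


Step 1: Enumerate the 36 unordered pairs (i,j) with i<j and classify each by sign(x_j-x_i) * sign(y_j-y_i).
  (1,2):dx=+3,dy=+8->C; (1,3):dx=+8,dy=+12->C; (1,4):dx=+6,dy=+14->C; (1,5):dx=-1,dy=+1->D
  (1,6):dx=-4,dy=+16->D; (1,7):dx=+4,dy=+10->C; (1,8):dx=+2,dy=+5->C; (1,9):dx=+5,dy=+3->C
  (2,3):dx=+5,dy=+4->C; (2,4):dx=+3,dy=+6->C; (2,5):dx=-4,dy=-7->C; (2,6):dx=-7,dy=+8->D
  (2,7):dx=+1,dy=+2->C; (2,8):dx=-1,dy=-3->C; (2,9):dx=+2,dy=-5->D; (3,4):dx=-2,dy=+2->D
  (3,5):dx=-9,dy=-11->C; (3,6):dx=-12,dy=+4->D; (3,7):dx=-4,dy=-2->C; (3,8):dx=-6,dy=-7->C
  (3,9):dx=-3,dy=-9->C; (4,5):dx=-7,dy=-13->C; (4,6):dx=-10,dy=+2->D; (4,7):dx=-2,dy=-4->C
  (4,8):dx=-4,dy=-9->C; (4,9):dx=-1,dy=-11->C; (5,6):dx=-3,dy=+15->D; (5,7):dx=+5,dy=+9->C
  (5,8):dx=+3,dy=+4->C; (5,9):dx=+6,dy=+2->C; (6,7):dx=+8,dy=-6->D; (6,8):dx=+6,dy=-11->D
  (6,9):dx=+9,dy=-13->D; (7,8):dx=-2,dy=-5->C; (7,9):dx=+1,dy=-7->D; (8,9):dx=+3,dy=-2->D
Step 2: C = 23, D = 13, total pairs = 36.
Step 3: tau = (C - D)/(n(n-1)/2) = (23 - 13)/36 = 0.277778.
Step 4: Exact two-sided p-value (enumerate n! = 362880 permutations of y under H0): p = 0.358488.
Step 5: alpha = 0.05. fail to reject H0.

tau_b = 0.2778 (C=23, D=13), p = 0.358488, fail to reject H0.


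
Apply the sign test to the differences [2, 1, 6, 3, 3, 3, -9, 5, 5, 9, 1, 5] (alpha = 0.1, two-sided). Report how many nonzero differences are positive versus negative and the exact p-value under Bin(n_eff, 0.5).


Step 1: Discard zero differences. Original n = 12; n_eff = number of nonzero differences = 12.
Nonzero differences (with sign): +2, +1, +6, +3, +3, +3, -9, +5, +5, +9, +1, +5
Step 2: Count signs: positive = 11, negative = 1.
Step 3: Under H0: P(positive) = 0.5, so the number of positives S ~ Bin(12, 0.5).
Step 4: Two-sided exact p-value = sum of Bin(12,0.5) probabilities at or below the observed probability = 0.006348.
Step 5: alpha = 0.1. reject H0.

n_eff = 12, pos = 11, neg = 1, p = 0.006348, reject H0.


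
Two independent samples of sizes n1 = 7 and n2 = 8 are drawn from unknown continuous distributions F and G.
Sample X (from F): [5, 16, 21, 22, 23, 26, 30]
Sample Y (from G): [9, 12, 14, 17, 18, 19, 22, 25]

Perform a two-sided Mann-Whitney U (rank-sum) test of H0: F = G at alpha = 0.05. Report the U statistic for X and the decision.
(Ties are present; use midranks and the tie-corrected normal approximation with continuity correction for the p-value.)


Step 1: Combine and sort all 15 observations; assign midranks.
sorted (value, group): (5,X), (9,Y), (12,Y), (14,Y), (16,X), (17,Y), (18,Y), (19,Y), (21,X), (22,X), (22,Y), (23,X), (25,Y), (26,X), (30,X)
ranks: 5->1, 9->2, 12->3, 14->4, 16->5, 17->6, 18->7, 19->8, 21->9, 22->10.5, 22->10.5, 23->12, 25->13, 26->14, 30->15
Step 2: Rank sum for X: R1 = 1 + 5 + 9 + 10.5 + 12 + 14 + 15 = 66.5.
Step 3: U_X = R1 - n1(n1+1)/2 = 66.5 - 7*8/2 = 66.5 - 28 = 38.5.
       U_Y = n1*n2 - U_X = 56 - 38.5 = 17.5.
Step 4: Ties are present, so use the tie-corrected normal approximation (with continuity correction) for the p-value.
Step 5: p-value = 0.246738; compare to alpha = 0.05. fail to reject H0.

U_X = 38.5, p = 0.246738, fail to reject H0 at alpha = 0.05.


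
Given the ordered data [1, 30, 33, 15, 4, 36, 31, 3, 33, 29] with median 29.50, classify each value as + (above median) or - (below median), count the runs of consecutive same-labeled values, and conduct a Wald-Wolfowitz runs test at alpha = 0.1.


Step 1: Compute median = 29.50; label A = above, B = below.
Labels in order: BAABBAABAB  (n_A = 5, n_B = 5)
Step 2: Count runs R = 7.
Step 3: Under H0 (random ordering), E[R] = 2*n_A*n_B/(n_A+n_B) + 1 = 2*5*5/10 + 1 = 6.0000.
        Var[R] = 2*n_A*n_B*(2*n_A*n_B - n_A - n_B) / ((n_A+n_B)^2 * (n_A+n_B-1)) = 2000/900 = 2.2222.
        SD[R] = 1.4907.
Step 4: Continuity-corrected z = (R - 0.5 - E[R]) / SD[R] = (7 - 0.5 - 6.0000) / 1.4907 = 0.3354.
Step 5: Two-sided p-value via normal approximation = 2*(1 - Phi(|z|)) = 0.737316.
Step 6: alpha = 0.1. fail to reject H0.

R = 7, z = 0.3354, p = 0.737316, fail to reject H0.


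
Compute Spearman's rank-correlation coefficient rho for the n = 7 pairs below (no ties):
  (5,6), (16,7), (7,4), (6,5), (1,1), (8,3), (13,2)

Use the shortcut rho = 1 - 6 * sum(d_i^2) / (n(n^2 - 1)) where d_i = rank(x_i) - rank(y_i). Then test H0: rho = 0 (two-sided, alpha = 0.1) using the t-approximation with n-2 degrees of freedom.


Step 1: Rank x and y separately (midranks; no ties here).
rank(x): 5->2, 16->7, 7->4, 6->3, 1->1, 8->5, 13->6
rank(y): 6->6, 7->7, 4->4, 5->5, 1->1, 3->3, 2->2
Step 2: d_i = R_x(i) - R_y(i); compute d_i^2.
  (2-6)^2=16, (7-7)^2=0, (4-4)^2=0, (3-5)^2=4, (1-1)^2=0, (5-3)^2=4, (6-2)^2=16
sum(d^2) = 40.
Step 3: rho = 1 - 6*40 / (7*(7^2 - 1)) = 1 - 240/336 = 0.285714.
Step 4: Under H0, t = rho * sqrt((n-2)/(1-rho^2)) = 0.6667 ~ t(5).
Step 5: Two-sided p-value from the t-distribution with 5 df = 0.534509.
Step 6: alpha = 0.1. fail to reject H0.

rho = 0.2857, p = 0.534509, fail to reject H0 at alpha = 0.1.


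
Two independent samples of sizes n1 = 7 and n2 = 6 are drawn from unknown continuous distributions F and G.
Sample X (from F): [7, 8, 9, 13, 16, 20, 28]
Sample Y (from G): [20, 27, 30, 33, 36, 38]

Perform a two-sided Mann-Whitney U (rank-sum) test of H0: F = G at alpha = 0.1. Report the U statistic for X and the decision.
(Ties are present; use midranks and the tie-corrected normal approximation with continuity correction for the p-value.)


Step 1: Combine and sort all 13 observations; assign midranks.
sorted (value, group): (7,X), (8,X), (9,X), (13,X), (16,X), (20,X), (20,Y), (27,Y), (28,X), (30,Y), (33,Y), (36,Y), (38,Y)
ranks: 7->1, 8->2, 9->3, 13->4, 16->5, 20->6.5, 20->6.5, 27->8, 28->9, 30->10, 33->11, 36->12, 38->13
Step 2: Rank sum for X: R1 = 1 + 2 + 3 + 4 + 5 + 6.5 + 9 = 30.5.
Step 3: U_X = R1 - n1(n1+1)/2 = 30.5 - 7*8/2 = 30.5 - 28 = 2.5.
       U_Y = n1*n2 - U_X = 42 - 2.5 = 39.5.
Step 4: Ties are present, so use the tie-corrected normal approximation (with continuity correction) for the p-value.
Step 5: p-value = 0.010025; compare to alpha = 0.1. reject H0.

U_X = 2.5, p = 0.010025, reject H0 at alpha = 0.1.


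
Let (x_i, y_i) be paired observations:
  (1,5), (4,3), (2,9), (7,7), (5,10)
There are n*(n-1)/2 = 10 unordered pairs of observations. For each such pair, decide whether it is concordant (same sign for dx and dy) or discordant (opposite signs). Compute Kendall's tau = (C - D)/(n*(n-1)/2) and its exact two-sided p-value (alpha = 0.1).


Step 1: Enumerate the 10 unordered pairs (i,j) with i<j and classify each by sign(x_j-x_i) * sign(y_j-y_i).
  (1,2):dx=+3,dy=-2->D; (1,3):dx=+1,dy=+4->C; (1,4):dx=+6,dy=+2->C; (1,5):dx=+4,dy=+5->C
  (2,3):dx=-2,dy=+6->D; (2,4):dx=+3,dy=+4->C; (2,5):dx=+1,dy=+7->C; (3,4):dx=+5,dy=-2->D
  (3,5):dx=+3,dy=+1->C; (4,5):dx=-2,dy=+3->D
Step 2: C = 6, D = 4, total pairs = 10.
Step 3: tau = (C - D)/(n(n-1)/2) = (6 - 4)/10 = 0.200000.
Step 4: Exact two-sided p-value (enumerate n! = 120 permutations of y under H0): p = 0.816667.
Step 5: alpha = 0.1. fail to reject H0.

tau_b = 0.2000 (C=6, D=4), p = 0.816667, fail to reject H0.


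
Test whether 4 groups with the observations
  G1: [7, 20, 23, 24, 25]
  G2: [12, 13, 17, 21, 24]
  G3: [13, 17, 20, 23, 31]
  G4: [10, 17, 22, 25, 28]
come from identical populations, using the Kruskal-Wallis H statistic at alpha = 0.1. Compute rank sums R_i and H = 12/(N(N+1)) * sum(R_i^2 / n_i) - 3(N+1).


Step 1: Combine all N = 20 observations and assign midranks.
sorted (value, group, rank): (7,G1,1), (10,G4,2), (12,G2,3), (13,G2,4.5), (13,G3,4.5), (17,G2,7), (17,G3,7), (17,G4,7), (20,G1,9.5), (20,G3,9.5), (21,G2,11), (22,G4,12), (23,G1,13.5), (23,G3,13.5), (24,G1,15.5), (24,G2,15.5), (25,G1,17.5), (25,G4,17.5), (28,G4,19), (31,G3,20)
Step 2: Sum ranks within each group.
R_1 = 57 (n_1 = 5)
R_2 = 41 (n_2 = 5)
R_3 = 54.5 (n_3 = 5)
R_4 = 57.5 (n_4 = 5)
Step 3: H = 12/(N(N+1)) * sum(R_i^2/n_i) - 3(N+1)
     = 12/(20*21) * (57^2/5 + 41^2/5 + 54.5^2/5 + 57.5^2/5) - 3*21
     = 0.028571 * 2241.3 - 63
     = 1.037143.
Step 4: Ties present; correction factor C = 1 - 54/(20^3 - 20) = 0.993233. Corrected H = 1.037143 / 0.993233 = 1.044209.
Step 5: Under H0, H ~ chi^2(3); p-value = 0.790556.
Step 6: alpha = 0.1. fail to reject H0.

H = 1.0442, df = 3, p = 0.790556, fail to reject H0.


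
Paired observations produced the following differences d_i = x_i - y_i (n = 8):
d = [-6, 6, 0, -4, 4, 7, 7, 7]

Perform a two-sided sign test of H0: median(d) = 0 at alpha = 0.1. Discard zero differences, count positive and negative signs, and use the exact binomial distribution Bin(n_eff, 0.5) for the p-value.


Step 1: Discard zero differences. Original n = 8; n_eff = number of nonzero differences = 7.
Nonzero differences (with sign): -6, +6, -4, +4, +7, +7, +7
Step 2: Count signs: positive = 5, negative = 2.
Step 3: Under H0: P(positive) = 0.5, so the number of positives S ~ Bin(7, 0.5).
Step 4: Two-sided exact p-value = sum of Bin(7,0.5) probabilities at or below the observed probability = 0.453125.
Step 5: alpha = 0.1. fail to reject H0.

n_eff = 7, pos = 5, neg = 2, p = 0.453125, fail to reject H0.


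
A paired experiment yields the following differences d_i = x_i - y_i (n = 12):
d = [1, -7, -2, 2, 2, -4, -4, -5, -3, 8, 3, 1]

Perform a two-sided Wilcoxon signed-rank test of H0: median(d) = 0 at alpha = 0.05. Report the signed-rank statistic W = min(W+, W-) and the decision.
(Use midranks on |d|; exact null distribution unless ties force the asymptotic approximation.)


Step 1: Drop any zero differences (none here) and take |d_i|.
|d| = [1, 7, 2, 2, 2, 4, 4, 5, 3, 8, 3, 1]
Step 2: Midrank |d_i| (ties get averaged ranks).
ranks: |1|->1.5, |7|->11, |2|->4, |2|->4, |2|->4, |4|->8.5, |4|->8.5, |5|->10, |3|->6.5, |8|->12, |3|->6.5, |1|->1.5
Step 3: Attach original signs; sum ranks with positive sign and with negative sign.
W+ = 1.5 + 4 + 4 + 12 + 6.5 + 1.5 = 29.5
W- = 11 + 4 + 8.5 + 8.5 + 10 + 6.5 = 48.5
(Check: W+ + W- = 78 should equal n(n+1)/2 = 78.)
Step 4: Test statistic W = min(W+, W-) = 29.5.
Step 5: Ties in |d|, so use the tie-corrected normal approximation.
        E[W] = n(n+1)/4 = 12*13/4 = 39.
        Tie groups: |d|=1 (t=2), |d|=2 (t=3), |d|=3 (t=2), |d|=4 (t=2); sum(t^3 - t) = 42.
        Var[W] = n(n+1)(2n+1)/24 - sum(t^3-t)/48 = 3900/24 - 42/48 = 161.625.
        z = (W - E[W]) / sqrt(Var[W]) = (29.5 - 39) / 12.7132 = -0.7473.
        Two-sided p = 2*Phi(z) = 0.454909.
Step 6: alpha = 0.05. fail to reject H0.

W+ = 29.5, W- = 48.5, W = min = 29.5, p = 0.454909, fail to reject H0.


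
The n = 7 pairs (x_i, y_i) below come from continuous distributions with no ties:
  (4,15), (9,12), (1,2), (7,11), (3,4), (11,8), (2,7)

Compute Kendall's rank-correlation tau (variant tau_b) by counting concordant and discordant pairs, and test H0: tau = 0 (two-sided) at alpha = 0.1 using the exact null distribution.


Step 1: Enumerate the 21 unordered pairs (i,j) with i<j and classify each by sign(x_j-x_i) * sign(y_j-y_i).
  (1,2):dx=+5,dy=-3->D; (1,3):dx=-3,dy=-13->C; (1,4):dx=+3,dy=-4->D; (1,5):dx=-1,dy=-11->C
  (1,6):dx=+7,dy=-7->D; (1,7):dx=-2,dy=-8->C; (2,3):dx=-8,dy=-10->C; (2,4):dx=-2,dy=-1->C
  (2,5):dx=-6,dy=-8->C; (2,6):dx=+2,dy=-4->D; (2,7):dx=-7,dy=-5->C; (3,4):dx=+6,dy=+9->C
  (3,5):dx=+2,dy=+2->C; (3,6):dx=+10,dy=+6->C; (3,7):dx=+1,dy=+5->C; (4,5):dx=-4,dy=-7->C
  (4,6):dx=+4,dy=-3->D; (4,7):dx=-5,dy=-4->C; (5,6):dx=+8,dy=+4->C; (5,7):dx=-1,dy=+3->D
  (6,7):dx=-9,dy=-1->C
Step 2: C = 15, D = 6, total pairs = 21.
Step 3: tau = (C - D)/(n(n-1)/2) = (15 - 6)/21 = 0.428571.
Step 4: Exact two-sided p-value (enumerate n! = 5040 permutations of y under H0): p = 0.238889.
Step 5: alpha = 0.1. fail to reject H0.

tau_b = 0.4286 (C=15, D=6), p = 0.238889, fail to reject H0.


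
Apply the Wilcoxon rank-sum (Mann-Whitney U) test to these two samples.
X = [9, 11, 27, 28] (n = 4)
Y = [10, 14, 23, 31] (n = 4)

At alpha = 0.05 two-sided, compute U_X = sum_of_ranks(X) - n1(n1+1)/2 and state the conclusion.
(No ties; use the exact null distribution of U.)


Step 1: Combine and sort all 8 observations; assign midranks.
sorted (value, group): (9,X), (10,Y), (11,X), (14,Y), (23,Y), (27,X), (28,X), (31,Y)
ranks: 9->1, 10->2, 11->3, 14->4, 23->5, 27->6, 28->7, 31->8
Step 2: Rank sum for X: R1 = 1 + 3 + 6 + 7 = 17.
Step 3: U_X = R1 - n1(n1+1)/2 = 17 - 4*5/2 = 17 - 10 = 7.
       U_Y = n1*n2 - U_X = 16 - 7 = 9.
Step 4: No ties, so the exact null distribution of U (based on enumerating the C(8,4) = 70 equally likely rank assignments) gives the two-sided p-value.
Step 5: p-value = 0.885714; compare to alpha = 0.05. fail to reject H0.

U_X = 7, p = 0.885714, fail to reject H0 at alpha = 0.05.


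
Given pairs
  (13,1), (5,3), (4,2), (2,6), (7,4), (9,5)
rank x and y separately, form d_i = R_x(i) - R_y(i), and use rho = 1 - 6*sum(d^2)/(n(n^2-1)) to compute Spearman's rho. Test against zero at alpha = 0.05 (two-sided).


Step 1: Rank x and y separately (midranks; no ties here).
rank(x): 13->6, 5->3, 4->2, 2->1, 7->4, 9->5
rank(y): 1->1, 3->3, 2->2, 6->6, 4->4, 5->5
Step 2: d_i = R_x(i) - R_y(i); compute d_i^2.
  (6-1)^2=25, (3-3)^2=0, (2-2)^2=0, (1-6)^2=25, (4-4)^2=0, (5-5)^2=0
sum(d^2) = 50.
Step 3: rho = 1 - 6*50 / (6*(6^2 - 1)) = 1 - 300/210 = -0.428571.
Step 4: Under H0, t = rho * sqrt((n-2)/(1-rho^2)) = -0.9487 ~ t(4).
Step 5: Two-sided p-value from the t-distribution with 4 df = 0.396501.
Step 6: alpha = 0.05. fail to reject H0.

rho = -0.4286, p = 0.396501, fail to reject H0 at alpha = 0.05.


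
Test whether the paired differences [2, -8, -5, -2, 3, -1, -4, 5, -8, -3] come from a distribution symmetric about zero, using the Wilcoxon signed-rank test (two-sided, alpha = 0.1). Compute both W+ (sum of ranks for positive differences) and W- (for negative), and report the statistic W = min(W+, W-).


Step 1: Drop any zero differences (none here) and take |d_i|.
|d| = [2, 8, 5, 2, 3, 1, 4, 5, 8, 3]
Step 2: Midrank |d_i| (ties get averaged ranks).
ranks: |2|->2.5, |8|->9.5, |5|->7.5, |2|->2.5, |3|->4.5, |1|->1, |4|->6, |5|->7.5, |8|->9.5, |3|->4.5
Step 3: Attach original signs; sum ranks with positive sign and with negative sign.
W+ = 2.5 + 4.5 + 7.5 = 14.5
W- = 9.5 + 7.5 + 2.5 + 1 + 6 + 9.5 + 4.5 = 40.5
(Check: W+ + W- = 55 should equal n(n+1)/2 = 55.)
Step 4: Test statistic W = min(W+, W-) = 14.5.
Step 5: Ties in |d|, so use the tie-corrected normal approximation.
        E[W] = n(n+1)/4 = 10*11/4 = 27.5.
        Tie groups: |d|=2 (t=2), |d|=3 (t=2), |d|=5 (t=2), |d|=8 (t=2); sum(t^3 - t) = 24.
        Var[W] = n(n+1)(2n+1)/24 - sum(t^3-t)/48 = 2310/24 - 24/48 = 95.75.
        z = (W - E[W]) / sqrt(Var[W]) = (14.5 - 27.5) / 9.7852 = -1.3285.
        Two-sided p = 2*Phi(z) = 0.184000.
Step 6: alpha = 0.1. fail to reject H0.

W+ = 14.5, W- = 40.5, W = min = 14.5, p = 0.184000, fail to reject H0.


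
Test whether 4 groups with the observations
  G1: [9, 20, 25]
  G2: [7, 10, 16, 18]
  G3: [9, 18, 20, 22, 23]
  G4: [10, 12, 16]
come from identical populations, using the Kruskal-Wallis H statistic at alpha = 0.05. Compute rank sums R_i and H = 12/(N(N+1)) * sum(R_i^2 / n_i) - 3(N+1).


Step 1: Combine all N = 15 observations and assign midranks.
sorted (value, group, rank): (7,G2,1), (9,G1,2.5), (9,G3,2.5), (10,G2,4.5), (10,G4,4.5), (12,G4,6), (16,G2,7.5), (16,G4,7.5), (18,G2,9.5), (18,G3,9.5), (20,G1,11.5), (20,G3,11.5), (22,G3,13), (23,G3,14), (25,G1,15)
Step 2: Sum ranks within each group.
R_1 = 29 (n_1 = 3)
R_2 = 22.5 (n_2 = 4)
R_3 = 50.5 (n_3 = 5)
R_4 = 18 (n_4 = 3)
Step 3: H = 12/(N(N+1)) * sum(R_i^2/n_i) - 3(N+1)
     = 12/(15*16) * (29^2/3 + 22.5^2/4 + 50.5^2/5 + 18^2/3) - 3*16
     = 0.050000 * 1024.95 - 48
     = 3.247292.
Step 4: Ties present; correction factor C = 1 - 30/(15^3 - 15) = 0.991071. Corrected H = 3.247292 / 0.991071 = 3.276547.
Step 5: Under H0, H ~ chi^2(3); p-value = 0.350920.
Step 6: alpha = 0.05. fail to reject H0.

H = 3.2765, df = 3, p = 0.350920, fail to reject H0.


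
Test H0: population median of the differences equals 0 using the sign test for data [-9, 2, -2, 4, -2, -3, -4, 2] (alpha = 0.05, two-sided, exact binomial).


Step 1: Discard zero differences. Original n = 8; n_eff = number of nonzero differences = 8.
Nonzero differences (with sign): -9, +2, -2, +4, -2, -3, -4, +2
Step 2: Count signs: positive = 3, negative = 5.
Step 3: Under H0: P(positive) = 0.5, so the number of positives S ~ Bin(8, 0.5).
Step 4: Two-sided exact p-value = sum of Bin(8,0.5) probabilities at or below the observed probability = 0.726562.
Step 5: alpha = 0.05. fail to reject H0.

n_eff = 8, pos = 3, neg = 5, p = 0.726562, fail to reject H0.


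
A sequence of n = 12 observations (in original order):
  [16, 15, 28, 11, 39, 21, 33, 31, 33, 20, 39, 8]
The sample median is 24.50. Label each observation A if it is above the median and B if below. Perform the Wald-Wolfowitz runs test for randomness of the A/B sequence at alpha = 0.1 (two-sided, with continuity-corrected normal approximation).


Step 1: Compute median = 24.50; label A = above, B = below.
Labels in order: BBABABAAABAB  (n_A = 6, n_B = 6)
Step 2: Count runs R = 9.
Step 3: Under H0 (random ordering), E[R] = 2*n_A*n_B/(n_A+n_B) + 1 = 2*6*6/12 + 1 = 7.0000.
        Var[R] = 2*n_A*n_B*(2*n_A*n_B - n_A - n_B) / ((n_A+n_B)^2 * (n_A+n_B-1)) = 4320/1584 = 2.7273.
        SD[R] = 1.6514.
Step 4: Continuity-corrected z = (R - 0.5 - E[R]) / SD[R] = (9 - 0.5 - 7.0000) / 1.6514 = 0.9083.
Step 5: Two-sided p-value via normal approximation = 2*(1 - Phi(|z|)) = 0.363722.
Step 6: alpha = 0.1. fail to reject H0.

R = 9, z = 0.9083, p = 0.363722, fail to reject H0.


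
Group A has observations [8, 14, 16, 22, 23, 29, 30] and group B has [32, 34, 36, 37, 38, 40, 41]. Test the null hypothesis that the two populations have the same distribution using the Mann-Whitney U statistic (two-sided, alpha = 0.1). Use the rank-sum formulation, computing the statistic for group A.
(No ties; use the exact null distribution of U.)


Step 1: Combine and sort all 14 observations; assign midranks.
sorted (value, group): (8,X), (14,X), (16,X), (22,X), (23,X), (29,X), (30,X), (32,Y), (34,Y), (36,Y), (37,Y), (38,Y), (40,Y), (41,Y)
ranks: 8->1, 14->2, 16->3, 22->4, 23->5, 29->6, 30->7, 32->8, 34->9, 36->10, 37->11, 38->12, 40->13, 41->14
Step 2: Rank sum for X: R1 = 1 + 2 + 3 + 4 + 5 + 6 + 7 = 28.
Step 3: U_X = R1 - n1(n1+1)/2 = 28 - 7*8/2 = 28 - 28 = 0.
       U_Y = n1*n2 - U_X = 49 - 0 = 49.
Step 4: No ties, so the exact null distribution of U (based on enumerating the C(14,7) = 3432 equally likely rank assignments) gives the two-sided p-value.
Step 5: p-value = 0.000583; compare to alpha = 0.1. reject H0.

U_X = 0, p = 0.000583, reject H0 at alpha = 0.1.


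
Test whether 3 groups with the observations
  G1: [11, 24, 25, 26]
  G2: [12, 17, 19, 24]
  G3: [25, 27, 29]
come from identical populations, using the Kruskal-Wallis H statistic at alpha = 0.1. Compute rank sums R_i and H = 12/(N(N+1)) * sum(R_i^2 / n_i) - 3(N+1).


Step 1: Combine all N = 11 observations and assign midranks.
sorted (value, group, rank): (11,G1,1), (12,G2,2), (17,G2,3), (19,G2,4), (24,G1,5.5), (24,G2,5.5), (25,G1,7.5), (25,G3,7.5), (26,G1,9), (27,G3,10), (29,G3,11)
Step 2: Sum ranks within each group.
R_1 = 23 (n_1 = 4)
R_2 = 14.5 (n_2 = 4)
R_3 = 28.5 (n_3 = 3)
Step 3: H = 12/(N(N+1)) * sum(R_i^2/n_i) - 3(N+1)
     = 12/(11*12) * (23^2/4 + 14.5^2/4 + 28.5^2/3) - 3*12
     = 0.090909 * 455.562 - 36
     = 5.414773.
Step 4: Ties present; correction factor C = 1 - 12/(11^3 - 11) = 0.990909. Corrected H = 5.414773 / 0.990909 = 5.464450.
Step 5: Under H0, H ~ chi^2(2); p-value = 0.065074.
Step 6: alpha = 0.1. reject H0.

H = 5.4644, df = 2, p = 0.065074, reject H0.


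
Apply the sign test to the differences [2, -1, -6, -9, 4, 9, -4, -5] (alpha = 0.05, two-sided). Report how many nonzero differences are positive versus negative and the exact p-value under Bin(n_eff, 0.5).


Step 1: Discard zero differences. Original n = 8; n_eff = number of nonzero differences = 8.
Nonzero differences (with sign): +2, -1, -6, -9, +4, +9, -4, -5
Step 2: Count signs: positive = 3, negative = 5.
Step 3: Under H0: P(positive) = 0.5, so the number of positives S ~ Bin(8, 0.5).
Step 4: Two-sided exact p-value = sum of Bin(8,0.5) probabilities at or below the observed probability = 0.726562.
Step 5: alpha = 0.05. fail to reject H0.

n_eff = 8, pos = 3, neg = 5, p = 0.726562, fail to reject H0.


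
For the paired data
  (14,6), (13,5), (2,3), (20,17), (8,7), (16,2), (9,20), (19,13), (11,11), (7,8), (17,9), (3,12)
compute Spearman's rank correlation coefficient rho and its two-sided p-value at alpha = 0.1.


Step 1: Rank x and y separately (midranks; no ties here).
rank(x): 14->8, 13->7, 2->1, 20->12, 8->4, 16->9, 9->5, 19->11, 11->6, 7->3, 17->10, 3->2
rank(y): 6->4, 5->3, 3->2, 17->11, 7->5, 2->1, 20->12, 13->10, 11->8, 8->6, 9->7, 12->9
Step 2: d_i = R_x(i) - R_y(i); compute d_i^2.
  (8-4)^2=16, (7-3)^2=16, (1-2)^2=1, (12-11)^2=1, (4-5)^2=1, (9-1)^2=64, (5-12)^2=49, (11-10)^2=1, (6-8)^2=4, (3-6)^2=9, (10-7)^2=9, (2-9)^2=49
sum(d^2) = 220.
Step 3: rho = 1 - 6*220 / (12*(12^2 - 1)) = 1 - 1320/1716 = 0.230769.
Step 4: Under H0, t = rho * sqrt((n-2)/(1-rho^2)) = 0.7500 ~ t(10).
Step 5: Two-sided p-value from the t-distribution with 10 df = 0.470532.
Step 6: alpha = 0.1. fail to reject H0.

rho = 0.2308, p = 0.470532, fail to reject H0 at alpha = 0.1.


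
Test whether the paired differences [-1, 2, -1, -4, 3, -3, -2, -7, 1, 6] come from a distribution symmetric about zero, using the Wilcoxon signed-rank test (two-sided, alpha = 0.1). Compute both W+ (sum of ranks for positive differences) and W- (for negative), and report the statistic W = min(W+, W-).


Step 1: Drop any zero differences (none here) and take |d_i|.
|d| = [1, 2, 1, 4, 3, 3, 2, 7, 1, 6]
Step 2: Midrank |d_i| (ties get averaged ranks).
ranks: |1|->2, |2|->4.5, |1|->2, |4|->8, |3|->6.5, |3|->6.5, |2|->4.5, |7|->10, |1|->2, |6|->9
Step 3: Attach original signs; sum ranks with positive sign and with negative sign.
W+ = 4.5 + 6.5 + 2 + 9 = 22
W- = 2 + 2 + 8 + 6.5 + 4.5 + 10 = 33
(Check: W+ + W- = 55 should equal n(n+1)/2 = 55.)
Step 4: Test statistic W = min(W+, W-) = 22.
Step 5: Ties in |d|, so use the tie-corrected normal approximation.
        E[W] = n(n+1)/4 = 10*11/4 = 27.5.
        Tie groups: |d|=1 (t=3), |d|=2 (t=2), |d|=3 (t=2); sum(t^3 - t) = 36.
        Var[W] = n(n+1)(2n+1)/24 - sum(t^3-t)/48 = 2310/24 - 36/48 = 95.5.
        z = (W - E[W]) / sqrt(Var[W]) = (22 - 27.5) / 9.7724 = -0.5628.
        Two-sided p = 2*Phi(z) = 0.573565.
Step 6: alpha = 0.1. fail to reject H0.

W+ = 22, W- = 33, W = min = 22, p = 0.573565, fail to reject H0.


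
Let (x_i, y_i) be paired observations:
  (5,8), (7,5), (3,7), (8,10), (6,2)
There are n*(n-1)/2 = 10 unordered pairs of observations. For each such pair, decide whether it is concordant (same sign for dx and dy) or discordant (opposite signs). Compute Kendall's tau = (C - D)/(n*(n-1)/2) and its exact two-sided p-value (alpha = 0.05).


Step 1: Enumerate the 10 unordered pairs (i,j) with i<j and classify each by sign(x_j-x_i) * sign(y_j-y_i).
  (1,2):dx=+2,dy=-3->D; (1,3):dx=-2,dy=-1->C; (1,4):dx=+3,dy=+2->C; (1,5):dx=+1,dy=-6->D
  (2,3):dx=-4,dy=+2->D; (2,4):dx=+1,dy=+5->C; (2,5):dx=-1,dy=-3->C; (3,4):dx=+5,dy=+3->C
  (3,5):dx=+3,dy=-5->D; (4,5):dx=-2,dy=-8->C
Step 2: C = 6, D = 4, total pairs = 10.
Step 3: tau = (C - D)/(n(n-1)/2) = (6 - 4)/10 = 0.200000.
Step 4: Exact two-sided p-value (enumerate n! = 120 permutations of y under H0): p = 0.816667.
Step 5: alpha = 0.05. fail to reject H0.

tau_b = 0.2000 (C=6, D=4), p = 0.816667, fail to reject H0.


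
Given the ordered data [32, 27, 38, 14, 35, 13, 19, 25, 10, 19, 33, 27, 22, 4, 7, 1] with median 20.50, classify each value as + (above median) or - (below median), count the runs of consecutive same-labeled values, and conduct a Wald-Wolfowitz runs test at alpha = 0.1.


Step 1: Compute median = 20.50; label A = above, B = below.
Labels in order: AAABABBABBAAABBB  (n_A = 8, n_B = 8)
Step 2: Count runs R = 8.
Step 3: Under H0 (random ordering), E[R] = 2*n_A*n_B/(n_A+n_B) + 1 = 2*8*8/16 + 1 = 9.0000.
        Var[R] = 2*n_A*n_B*(2*n_A*n_B - n_A - n_B) / ((n_A+n_B)^2 * (n_A+n_B-1)) = 14336/3840 = 3.7333.
        SD[R] = 1.9322.
Step 4: Continuity-corrected z = (R + 0.5 - E[R]) / SD[R] = (8 + 0.5 - 9.0000) / 1.9322 = -0.2588.
Step 5: Two-sided p-value via normal approximation = 2*(1 - Phi(|z|)) = 0.795809.
Step 6: alpha = 0.1. fail to reject H0.

R = 8, z = -0.2588, p = 0.795809, fail to reject H0.


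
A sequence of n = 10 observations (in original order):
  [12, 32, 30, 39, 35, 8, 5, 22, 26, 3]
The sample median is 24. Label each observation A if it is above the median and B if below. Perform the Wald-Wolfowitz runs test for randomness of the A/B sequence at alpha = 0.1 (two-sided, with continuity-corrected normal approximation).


Step 1: Compute median = 24; label A = above, B = below.
Labels in order: BAAAABBBAB  (n_A = 5, n_B = 5)
Step 2: Count runs R = 5.
Step 3: Under H0 (random ordering), E[R] = 2*n_A*n_B/(n_A+n_B) + 1 = 2*5*5/10 + 1 = 6.0000.
        Var[R] = 2*n_A*n_B*(2*n_A*n_B - n_A - n_B) / ((n_A+n_B)^2 * (n_A+n_B-1)) = 2000/900 = 2.2222.
        SD[R] = 1.4907.
Step 4: Continuity-corrected z = (R + 0.5 - E[R]) / SD[R] = (5 + 0.5 - 6.0000) / 1.4907 = -0.3354.
Step 5: Two-sided p-value via normal approximation = 2*(1 - Phi(|z|)) = 0.737316.
Step 6: alpha = 0.1. fail to reject H0.

R = 5, z = -0.3354, p = 0.737316, fail to reject H0.


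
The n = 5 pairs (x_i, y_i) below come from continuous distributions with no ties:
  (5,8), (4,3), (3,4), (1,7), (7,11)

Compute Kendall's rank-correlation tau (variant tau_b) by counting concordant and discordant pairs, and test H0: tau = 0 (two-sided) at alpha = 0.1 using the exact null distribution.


Step 1: Enumerate the 10 unordered pairs (i,j) with i<j and classify each by sign(x_j-x_i) * sign(y_j-y_i).
  (1,2):dx=-1,dy=-5->C; (1,3):dx=-2,dy=-4->C; (1,4):dx=-4,dy=-1->C; (1,5):dx=+2,dy=+3->C
  (2,3):dx=-1,dy=+1->D; (2,4):dx=-3,dy=+4->D; (2,5):dx=+3,dy=+8->C; (3,4):dx=-2,dy=+3->D
  (3,5):dx=+4,dy=+7->C; (4,5):dx=+6,dy=+4->C
Step 2: C = 7, D = 3, total pairs = 10.
Step 3: tau = (C - D)/(n(n-1)/2) = (7 - 3)/10 = 0.400000.
Step 4: Exact two-sided p-value (enumerate n! = 120 permutations of y under H0): p = 0.483333.
Step 5: alpha = 0.1. fail to reject H0.

tau_b = 0.4000 (C=7, D=3), p = 0.483333, fail to reject H0.


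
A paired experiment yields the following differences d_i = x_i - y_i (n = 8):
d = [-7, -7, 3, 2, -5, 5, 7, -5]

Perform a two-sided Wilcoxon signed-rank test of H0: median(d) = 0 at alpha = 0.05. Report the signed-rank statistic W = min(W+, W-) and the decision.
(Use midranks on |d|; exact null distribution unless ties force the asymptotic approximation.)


Step 1: Drop any zero differences (none here) and take |d_i|.
|d| = [7, 7, 3, 2, 5, 5, 7, 5]
Step 2: Midrank |d_i| (ties get averaged ranks).
ranks: |7|->7, |7|->7, |3|->2, |2|->1, |5|->4, |5|->4, |7|->7, |5|->4
Step 3: Attach original signs; sum ranks with positive sign and with negative sign.
W+ = 2 + 1 + 4 + 7 = 14
W- = 7 + 7 + 4 + 4 = 22
(Check: W+ + W- = 36 should equal n(n+1)/2 = 36.)
Step 4: Test statistic W = min(W+, W-) = 14.
Step 5: Ties in |d|, so use the tie-corrected normal approximation.
        E[W] = n(n+1)/4 = 8*9/4 = 18.
        Tie groups: |d|=5 (t=3), |d|=7 (t=3); sum(t^3 - t) = 48.
        Var[W] = n(n+1)(2n+1)/24 - sum(t^3-t)/48 = 1224/24 - 48/48 = 50.
        z = (W - E[W]) / sqrt(Var[W]) = (14 - 18) / 7.0711 = -0.5657.
        Two-sided p = 2*Phi(z) = 0.571608.
Step 6: alpha = 0.05. fail to reject H0.

W+ = 14, W- = 22, W = min = 14, p = 0.571608, fail to reject H0.


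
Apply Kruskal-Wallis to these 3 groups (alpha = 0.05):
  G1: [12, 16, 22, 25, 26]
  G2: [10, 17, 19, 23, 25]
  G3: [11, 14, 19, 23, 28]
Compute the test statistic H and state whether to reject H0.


Step 1: Combine all N = 15 observations and assign midranks.
sorted (value, group, rank): (10,G2,1), (11,G3,2), (12,G1,3), (14,G3,4), (16,G1,5), (17,G2,6), (19,G2,7.5), (19,G3,7.5), (22,G1,9), (23,G2,10.5), (23,G3,10.5), (25,G1,12.5), (25,G2,12.5), (26,G1,14), (28,G3,15)
Step 2: Sum ranks within each group.
R_1 = 43.5 (n_1 = 5)
R_2 = 37.5 (n_2 = 5)
R_3 = 39 (n_3 = 5)
Step 3: H = 12/(N(N+1)) * sum(R_i^2/n_i) - 3(N+1)
     = 12/(15*16) * (43.5^2/5 + 37.5^2/5 + 39^2/5) - 3*16
     = 0.050000 * 963.9 - 48
     = 0.195000.
Step 4: Ties present; correction factor C = 1 - 18/(15^3 - 15) = 0.994643. Corrected H = 0.195000 / 0.994643 = 0.196050.
Step 5: Under H0, H ~ chi^2(2); p-value = 0.906626.
Step 6: alpha = 0.05. fail to reject H0.

H = 0.1961, df = 2, p = 0.906626, fail to reject H0.


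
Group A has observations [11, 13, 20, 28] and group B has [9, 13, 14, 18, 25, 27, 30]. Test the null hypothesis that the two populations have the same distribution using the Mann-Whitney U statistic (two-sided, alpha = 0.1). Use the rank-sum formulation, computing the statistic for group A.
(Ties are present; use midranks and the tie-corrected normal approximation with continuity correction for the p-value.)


Step 1: Combine and sort all 11 observations; assign midranks.
sorted (value, group): (9,Y), (11,X), (13,X), (13,Y), (14,Y), (18,Y), (20,X), (25,Y), (27,Y), (28,X), (30,Y)
ranks: 9->1, 11->2, 13->3.5, 13->3.5, 14->5, 18->6, 20->7, 25->8, 27->9, 28->10, 30->11
Step 2: Rank sum for X: R1 = 2 + 3.5 + 7 + 10 = 22.5.
Step 3: U_X = R1 - n1(n1+1)/2 = 22.5 - 4*5/2 = 22.5 - 10 = 12.5.
       U_Y = n1*n2 - U_X = 28 - 12.5 = 15.5.
Step 4: Ties are present, so use the tie-corrected normal approximation (with continuity correction) for the p-value.
Step 5: p-value = 0.849769; compare to alpha = 0.1. fail to reject H0.

U_X = 12.5, p = 0.849769, fail to reject H0 at alpha = 0.1.


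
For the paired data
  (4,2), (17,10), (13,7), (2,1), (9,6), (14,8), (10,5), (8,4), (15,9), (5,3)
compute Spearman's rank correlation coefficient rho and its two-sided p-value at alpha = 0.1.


Step 1: Rank x and y separately (midranks; no ties here).
rank(x): 4->2, 17->10, 13->7, 2->1, 9->5, 14->8, 10->6, 8->4, 15->9, 5->3
rank(y): 2->2, 10->10, 7->7, 1->1, 6->6, 8->8, 5->5, 4->4, 9->9, 3->3
Step 2: d_i = R_x(i) - R_y(i); compute d_i^2.
  (2-2)^2=0, (10-10)^2=0, (7-7)^2=0, (1-1)^2=0, (5-6)^2=1, (8-8)^2=0, (6-5)^2=1, (4-4)^2=0, (9-9)^2=0, (3-3)^2=0
sum(d^2) = 2.
Step 3: rho = 1 - 6*2 / (10*(10^2 - 1)) = 1 - 12/990 = 0.987879.
Step 4: Under H0, t = rho * sqrt((n-2)/(1-rho^2)) = 18.0003 ~ t(8).
Step 5: Two-sided p-value from the t-distribution with 8 df = 0.000000.
Step 6: alpha = 0.1. reject H0.

rho = 0.9879, p = 0.000000, reject H0 at alpha = 0.1.
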